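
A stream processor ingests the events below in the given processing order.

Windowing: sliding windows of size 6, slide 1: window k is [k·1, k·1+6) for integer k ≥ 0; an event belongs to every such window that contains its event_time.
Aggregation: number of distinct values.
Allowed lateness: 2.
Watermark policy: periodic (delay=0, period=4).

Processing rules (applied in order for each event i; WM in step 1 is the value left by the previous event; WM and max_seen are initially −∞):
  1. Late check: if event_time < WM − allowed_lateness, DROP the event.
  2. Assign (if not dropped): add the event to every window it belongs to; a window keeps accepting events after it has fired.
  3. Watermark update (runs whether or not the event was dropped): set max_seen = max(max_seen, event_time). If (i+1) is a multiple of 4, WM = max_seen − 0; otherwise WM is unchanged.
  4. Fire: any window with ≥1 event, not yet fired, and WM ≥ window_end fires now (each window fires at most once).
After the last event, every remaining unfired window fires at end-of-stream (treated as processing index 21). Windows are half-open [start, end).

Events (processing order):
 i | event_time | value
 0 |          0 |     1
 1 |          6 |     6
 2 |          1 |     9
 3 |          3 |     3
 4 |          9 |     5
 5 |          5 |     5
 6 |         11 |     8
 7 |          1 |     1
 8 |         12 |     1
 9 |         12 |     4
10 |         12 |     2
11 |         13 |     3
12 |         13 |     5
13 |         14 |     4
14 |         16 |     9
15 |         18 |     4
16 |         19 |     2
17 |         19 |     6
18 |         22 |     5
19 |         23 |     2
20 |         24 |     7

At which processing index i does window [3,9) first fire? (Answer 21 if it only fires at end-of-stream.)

7

i=0 t=0 v=1: → [0,6); WM=−∞
i=1 t=6 v=6: → [6,12),[5,11),[4,10),[3,9),[2,8),[1,7); WM=−∞
i=2 t=1 v=9: → [1,7),[0,6); WM=−∞
i=3 t=3 v=3: → [3,9),[2,8),[1,7),[0,6); WM=6; [0,6) fires=3
i=4 t=9 v=5: → [9,15),[8,14),[7,13),[6,12),[5,11),[4,10); WM=6
i=5 t=5 v=5: → [5,11),[4,10),[3,9),[2,8),[1,7),[0,6); WM=6
i=6 t=11 v=8: → [11,17),[10,16),[9,15),[8,14),[7,13),[6,12); WM=6
i=7 t=1 v=1: DROP (t<6-2); WM=11; [1,7) fires=4 [2,8) fires=3 [3,9) fires=3 [4,10) fires=2 [5,11) fires=2
i=8 t=12 v=1: → [12,18),[11,17),[10,16),[9,15),[8,14),[7,13); WM=11
i=9 t=12 v=4: → [12,18),[11,17),[10,16),[9,15),[8,14),[7,13); WM=11
i=10 t=12 v=2: → [12,18),[11,17),[10,16),[9,15),[8,14),[7,13); WM=11
i=11 t=13 v=3: → [13,19),[12,18),[11,17),[10,16),[9,15),[8,14); WM=13; [6,12) fires=3 [7,13) fires=5
i=12 t=13 v=5: → [13,19),[12,18),[11,17),[10,16),[9,15),[8,14); WM=13
i=13 t=14 v=4: → [14,20),[13,19),[12,18),[11,17),[10,16),[9,15); WM=13
i=14 t=16 v=9: → [16,22),[15,21),[14,20),[13,19),[12,18),[11,17); WM=13
i=15 t=18 v=4: → [18,24),[17,23),[16,22),[15,21),[14,20),[13,19); WM=18; [8,14) fires=6 [9,15) fires=6 [10,16) fires=6 [11,17) fires=7 [12,18) fires=6
i=16 t=19 v=2: → [19,25),[18,24),[17,23),[16,22),[15,21),[14,20); WM=18
i=17 t=19 v=6: → [19,25),[18,24),[17,23),[16,22),[15,21),[14,20); WM=18
i=18 t=22 v=5: → [22,28),[21,27),[20,26),[19,25),[18,24),[17,23); WM=18
i=19 t=23 v=2: → [23,29),[22,28),[21,27),[20,26),[19,25),[18,24); WM=23; [13,19) fires=4 [14,20) fires=4 [15,21) fires=4 [16,22) fires=4 [17,23) fires=4
i=20 t=24 v=7: → [24,30),[23,29),[22,28),[21,27),[20,26),[19,25); WM=23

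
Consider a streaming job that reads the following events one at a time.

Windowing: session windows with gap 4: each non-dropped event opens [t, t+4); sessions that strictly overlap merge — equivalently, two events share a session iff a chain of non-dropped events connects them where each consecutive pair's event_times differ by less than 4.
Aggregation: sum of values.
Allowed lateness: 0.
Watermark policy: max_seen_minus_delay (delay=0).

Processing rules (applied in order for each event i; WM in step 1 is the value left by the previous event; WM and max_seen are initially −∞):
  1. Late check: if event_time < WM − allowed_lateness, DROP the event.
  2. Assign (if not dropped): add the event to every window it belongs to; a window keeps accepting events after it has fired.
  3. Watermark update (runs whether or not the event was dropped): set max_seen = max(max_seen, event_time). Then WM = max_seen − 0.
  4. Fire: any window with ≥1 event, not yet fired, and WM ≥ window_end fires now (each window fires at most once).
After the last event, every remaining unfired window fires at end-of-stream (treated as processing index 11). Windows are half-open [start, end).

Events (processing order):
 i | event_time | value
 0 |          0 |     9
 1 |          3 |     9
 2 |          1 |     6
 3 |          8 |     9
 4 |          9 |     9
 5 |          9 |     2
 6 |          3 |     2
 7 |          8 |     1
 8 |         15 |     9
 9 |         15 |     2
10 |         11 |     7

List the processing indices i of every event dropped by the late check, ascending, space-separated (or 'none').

i=0 t=0 v=9: → [0,4); WM=0
i=1 t=3 v=9: → [0,7); WM=3
i=2 t=1 v=6: DROP (t<3-0); WM=3
i=3 t=8 v=9: → [8,12); WM=8
i=4 t=9 v=9: → [8,13); WM=9
i=5 t=9 v=2: → [8,13); WM=9
i=6 t=3 v=2: DROP (t<9-0); WM=9
i=7 t=8 v=1: DROP (t<9-0); WM=9
i=8 t=15 v=9: → [15,19); WM=15
i=9 t=15 v=2: → [15,19); WM=15
i=10 t=11 v=7: DROP (t<15-0); WM=15

2 6 7 10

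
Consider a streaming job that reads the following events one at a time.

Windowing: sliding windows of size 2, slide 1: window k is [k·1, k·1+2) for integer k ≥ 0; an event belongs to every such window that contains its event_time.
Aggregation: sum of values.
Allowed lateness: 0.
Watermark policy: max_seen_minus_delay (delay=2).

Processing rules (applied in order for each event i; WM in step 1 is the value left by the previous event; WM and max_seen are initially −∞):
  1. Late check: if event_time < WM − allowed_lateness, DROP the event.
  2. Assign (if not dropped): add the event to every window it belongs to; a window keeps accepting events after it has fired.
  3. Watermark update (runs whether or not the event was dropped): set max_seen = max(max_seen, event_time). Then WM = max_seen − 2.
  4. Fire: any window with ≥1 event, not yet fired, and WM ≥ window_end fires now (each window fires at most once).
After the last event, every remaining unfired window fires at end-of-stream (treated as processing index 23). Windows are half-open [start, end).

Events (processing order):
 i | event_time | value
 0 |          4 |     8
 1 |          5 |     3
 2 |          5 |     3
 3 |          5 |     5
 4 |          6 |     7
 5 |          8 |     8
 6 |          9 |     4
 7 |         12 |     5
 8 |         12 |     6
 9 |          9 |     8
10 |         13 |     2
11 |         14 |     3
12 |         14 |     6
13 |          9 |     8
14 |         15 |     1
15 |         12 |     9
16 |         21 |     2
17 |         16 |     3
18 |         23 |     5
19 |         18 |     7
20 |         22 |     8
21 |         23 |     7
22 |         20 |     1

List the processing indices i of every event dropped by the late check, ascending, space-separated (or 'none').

9 13 15 17 19 22

i=0 t=4 v=8: → [4,6),[3,5); WM=2
i=1 t=5 v=3: → [5,7),[4,6); WM=3
i=2 t=5 v=3: → [5,7),[4,6); WM=3
i=3 t=5 v=5: → [5,7),[4,6); WM=3
i=4 t=6 v=7: → [6,8),[5,7); WM=4
i=5 t=8 v=8: → [8,10),[7,9); WM=6; [3,5) fires=8 [4,6) fires=19
i=6 t=9 v=4: → [9,11),[8,10); WM=7; [5,7) fires=18
i=7 t=12 v=5: → [12,14),[11,13); WM=10; [6,8) fires=7 [7,9) fires=8 [8,10) fires=12
i=8 t=12 v=6: → [12,14),[11,13); WM=10
i=9 t=9 v=8: DROP (t<10-0); WM=10
i=10 t=13 v=2: → [13,15),[12,14); WM=11; [9,11) fires=4
i=11 t=14 v=3: → [14,16),[13,15); WM=12
i=12 t=14 v=6: → [14,16),[13,15); WM=12
i=13 t=9 v=8: DROP (t<12-0); WM=12
i=14 t=15 v=1: → [15,17),[14,16); WM=13; [11,13) fires=11
i=15 t=12 v=9: DROP (t<13-0); WM=13
i=16 t=21 v=2: → [21,23),[20,22); WM=19; [12,14) fires=13 [13,15) fires=11 [14,16) fires=10 [15,17) fires=1
i=17 t=16 v=3: DROP (t<19-0); WM=19
i=18 t=23 v=5: → [23,25),[22,24); WM=21
i=19 t=18 v=7: DROP (t<21-0); WM=21
i=20 t=22 v=8: → [22,24),[21,23); WM=21
i=21 t=23 v=7: → [23,25),[22,24); WM=21
i=22 t=20 v=1: DROP (t<21-0); WM=21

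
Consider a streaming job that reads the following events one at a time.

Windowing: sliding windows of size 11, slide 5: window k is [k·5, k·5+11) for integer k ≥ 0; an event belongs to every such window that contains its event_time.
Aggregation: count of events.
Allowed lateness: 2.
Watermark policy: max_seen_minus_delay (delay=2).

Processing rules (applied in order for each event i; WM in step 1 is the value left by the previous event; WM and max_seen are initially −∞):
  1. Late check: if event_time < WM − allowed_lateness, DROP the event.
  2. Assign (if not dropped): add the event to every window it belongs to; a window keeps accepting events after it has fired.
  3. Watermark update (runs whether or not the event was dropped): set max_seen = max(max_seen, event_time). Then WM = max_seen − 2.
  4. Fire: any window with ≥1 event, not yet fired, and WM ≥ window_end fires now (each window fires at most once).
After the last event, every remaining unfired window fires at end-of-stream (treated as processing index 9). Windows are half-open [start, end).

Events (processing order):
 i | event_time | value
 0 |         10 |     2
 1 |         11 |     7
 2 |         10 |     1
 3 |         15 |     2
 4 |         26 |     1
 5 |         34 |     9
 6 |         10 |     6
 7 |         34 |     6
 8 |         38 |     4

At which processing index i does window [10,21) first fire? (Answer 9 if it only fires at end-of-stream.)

i=0 t=10 v=2: → [10,21),[5,16),[0,11); WM=8
i=1 t=11 v=7: → [10,21),[5,16); WM=9
i=2 t=10 v=1: → [10,21),[5,16),[0,11); WM=9
i=3 t=15 v=2: → [15,26),[10,21),[5,16); WM=13; [0,11) fires=2
i=4 t=26 v=1: → [25,36),[20,31); WM=24; [5,16) fires=4 [10,21) fires=4
i=5 t=34 v=9: → [30,41),[25,36); WM=32; [15,26) fires=1 [20,31) fires=1
i=6 t=10 v=6: DROP (t<32-2); WM=32
i=7 t=34 v=6: → [30,41),[25,36); WM=32
i=8 t=38 v=4: → [35,46),[30,41); WM=36; [25,36) fires=3

4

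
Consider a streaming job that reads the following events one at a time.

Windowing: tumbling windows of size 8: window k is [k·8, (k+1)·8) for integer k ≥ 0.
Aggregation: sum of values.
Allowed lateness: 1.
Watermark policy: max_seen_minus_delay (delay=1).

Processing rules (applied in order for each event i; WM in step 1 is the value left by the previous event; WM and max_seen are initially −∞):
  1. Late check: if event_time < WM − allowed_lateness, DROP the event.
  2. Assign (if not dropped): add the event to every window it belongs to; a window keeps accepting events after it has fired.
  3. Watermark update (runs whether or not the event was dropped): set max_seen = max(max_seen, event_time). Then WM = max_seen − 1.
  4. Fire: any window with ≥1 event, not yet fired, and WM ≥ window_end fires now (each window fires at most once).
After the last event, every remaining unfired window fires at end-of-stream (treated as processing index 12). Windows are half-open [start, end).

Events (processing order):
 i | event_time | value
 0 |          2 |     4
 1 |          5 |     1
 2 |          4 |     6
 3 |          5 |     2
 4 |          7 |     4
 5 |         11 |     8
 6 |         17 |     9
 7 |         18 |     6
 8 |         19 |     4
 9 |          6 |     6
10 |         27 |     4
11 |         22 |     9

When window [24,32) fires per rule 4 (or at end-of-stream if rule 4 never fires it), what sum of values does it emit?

4

i=0 t=2 v=4: → [0,8); WM=1
i=1 t=5 v=1: → [0,8); WM=4
i=2 t=4 v=6: → [0,8); WM=4
i=3 t=5 v=2: → [0,8); WM=4
i=4 t=7 v=4: → [0,8); WM=6
i=5 t=11 v=8: → [8,16); WM=10; [0,8) fires=17
i=6 t=17 v=9: → [16,24); WM=16; [8,16) fires=8
i=7 t=18 v=6: → [16,24); WM=17
i=8 t=19 v=4: → [16,24); WM=18
i=9 t=6 v=6: DROP (t<18-1); WM=18
i=10 t=27 v=4: → [24,32); WM=26; [16,24) fires=19
i=11 t=22 v=9: DROP (t<26-1); WM=26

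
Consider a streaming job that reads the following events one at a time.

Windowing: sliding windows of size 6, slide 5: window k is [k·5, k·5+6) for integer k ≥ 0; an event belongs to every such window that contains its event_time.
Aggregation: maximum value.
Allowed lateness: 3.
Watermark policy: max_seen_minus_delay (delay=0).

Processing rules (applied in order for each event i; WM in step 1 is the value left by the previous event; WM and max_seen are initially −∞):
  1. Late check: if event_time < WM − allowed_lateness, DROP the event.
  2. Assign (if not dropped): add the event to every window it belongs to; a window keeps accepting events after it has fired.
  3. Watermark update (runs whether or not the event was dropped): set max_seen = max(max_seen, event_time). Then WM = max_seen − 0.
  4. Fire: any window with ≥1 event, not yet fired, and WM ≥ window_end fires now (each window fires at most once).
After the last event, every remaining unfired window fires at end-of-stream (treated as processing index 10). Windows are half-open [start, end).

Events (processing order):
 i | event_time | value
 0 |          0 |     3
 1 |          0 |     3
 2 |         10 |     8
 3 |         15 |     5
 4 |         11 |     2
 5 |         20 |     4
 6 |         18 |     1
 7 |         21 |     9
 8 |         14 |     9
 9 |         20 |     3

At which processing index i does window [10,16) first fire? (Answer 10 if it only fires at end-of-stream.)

i=0 t=0 v=3: → [0,6); WM=0
i=1 t=0 v=3: → [0,6); WM=0
i=2 t=10 v=8: → [10,16),[5,11); WM=10; [0,6) fires=3
i=3 t=15 v=5: → [15,21),[10,16); WM=15; [5,11) fires=8
i=4 t=11 v=2: DROP (t<15-3); WM=15
i=5 t=20 v=4: → [20,26),[15,21); WM=20; [10,16) fires=8
i=6 t=18 v=1: → [15,21); WM=20
i=7 t=21 v=9: → [20,26); WM=21; [15,21) fires=5
i=8 t=14 v=9: DROP (t<21-3); WM=21
i=9 t=20 v=3: → [20,26),[15,21); WM=21

5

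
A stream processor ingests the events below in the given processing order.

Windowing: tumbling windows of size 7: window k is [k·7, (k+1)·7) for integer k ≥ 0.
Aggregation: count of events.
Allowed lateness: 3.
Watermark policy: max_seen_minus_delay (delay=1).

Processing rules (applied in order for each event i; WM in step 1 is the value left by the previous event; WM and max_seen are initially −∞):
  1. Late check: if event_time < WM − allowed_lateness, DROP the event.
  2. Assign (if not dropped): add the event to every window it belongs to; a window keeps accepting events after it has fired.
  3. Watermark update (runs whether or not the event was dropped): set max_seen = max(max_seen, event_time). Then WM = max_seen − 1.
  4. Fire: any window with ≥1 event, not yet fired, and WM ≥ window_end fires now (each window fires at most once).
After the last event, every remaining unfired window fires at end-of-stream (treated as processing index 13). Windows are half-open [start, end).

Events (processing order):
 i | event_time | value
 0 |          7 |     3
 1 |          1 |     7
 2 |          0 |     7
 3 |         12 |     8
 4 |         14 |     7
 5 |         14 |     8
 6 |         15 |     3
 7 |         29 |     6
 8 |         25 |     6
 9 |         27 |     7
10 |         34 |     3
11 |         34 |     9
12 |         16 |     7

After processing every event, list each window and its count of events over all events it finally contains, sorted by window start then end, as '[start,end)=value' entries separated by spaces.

[7,14)=2 [14,21)=3 [21,28)=2 [28,35)=3

i=0 t=7 v=3: → [7,14); WM=6
i=1 t=1 v=7: DROP (t<6-3); WM=6
i=2 t=0 v=7: DROP (t<6-3); WM=6
i=3 t=12 v=8: → [7,14); WM=11
i=4 t=14 v=7: → [14,21); WM=13
i=5 t=14 v=8: → [14,21); WM=13
i=6 t=15 v=3: → [14,21); WM=14; [7,14) fires=2
i=7 t=29 v=6: → [28,35); WM=28; [14,21) fires=3
i=8 t=25 v=6: → [21,28); WM=28; [21,28) fires=1
i=9 t=27 v=7: → [21,28); WM=28
i=10 t=34 v=3: → [28,35); WM=33
i=11 t=34 v=9: → [28,35); WM=33
i=12 t=16 v=7: DROP (t<33-3); WM=33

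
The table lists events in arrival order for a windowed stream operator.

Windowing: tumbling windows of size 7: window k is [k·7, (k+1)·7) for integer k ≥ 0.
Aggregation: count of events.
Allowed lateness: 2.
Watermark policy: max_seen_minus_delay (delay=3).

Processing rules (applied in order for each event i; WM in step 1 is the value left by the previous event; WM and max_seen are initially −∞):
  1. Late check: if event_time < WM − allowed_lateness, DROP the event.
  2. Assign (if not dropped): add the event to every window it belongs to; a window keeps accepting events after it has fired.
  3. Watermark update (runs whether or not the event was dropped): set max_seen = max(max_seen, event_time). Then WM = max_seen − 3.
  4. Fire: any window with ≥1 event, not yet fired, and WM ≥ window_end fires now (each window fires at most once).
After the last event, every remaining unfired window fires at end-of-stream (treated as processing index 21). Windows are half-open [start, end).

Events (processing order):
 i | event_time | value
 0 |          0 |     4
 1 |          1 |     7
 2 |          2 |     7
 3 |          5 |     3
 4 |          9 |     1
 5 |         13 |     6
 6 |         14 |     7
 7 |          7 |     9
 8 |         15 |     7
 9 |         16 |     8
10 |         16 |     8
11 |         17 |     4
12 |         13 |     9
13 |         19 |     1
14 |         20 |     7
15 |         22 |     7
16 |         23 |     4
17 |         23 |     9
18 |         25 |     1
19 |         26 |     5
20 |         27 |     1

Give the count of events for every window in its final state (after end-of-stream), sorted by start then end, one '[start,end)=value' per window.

i=0 t=0 v=4: → [0,7); WM=-3
i=1 t=1 v=7: → [0,7); WM=-2
i=2 t=2 v=7: → [0,7); WM=-1
i=3 t=5 v=3: → [0,7); WM=2
i=4 t=9 v=1: → [7,14); WM=6
i=5 t=13 v=6: → [7,14); WM=10; [0,7) fires=4
i=6 t=14 v=7: → [14,21); WM=11
i=7 t=7 v=9: DROP (t<11-2); WM=11
i=8 t=15 v=7: → [14,21); WM=12
i=9 t=16 v=8: → [14,21); WM=13
i=10 t=16 v=8: → [14,21); WM=13
i=11 t=17 v=4: → [14,21); WM=14; [7,14) fires=2
i=12 t=13 v=9: → [7,14); WM=14
i=13 t=19 v=1: → [14,21); WM=16
i=14 t=20 v=7: → [14,21); WM=17
i=15 t=22 v=7: → [21,28); WM=19
i=16 t=23 v=4: → [21,28); WM=20
i=17 t=23 v=9: → [21,28); WM=20
i=18 t=25 v=1: → [21,28); WM=22; [14,21) fires=7
i=19 t=26 v=5: → [21,28); WM=23
i=20 t=27 v=1: → [21,28); WM=24

[0,7)=4 [7,14)=3 [14,21)=7 [21,28)=6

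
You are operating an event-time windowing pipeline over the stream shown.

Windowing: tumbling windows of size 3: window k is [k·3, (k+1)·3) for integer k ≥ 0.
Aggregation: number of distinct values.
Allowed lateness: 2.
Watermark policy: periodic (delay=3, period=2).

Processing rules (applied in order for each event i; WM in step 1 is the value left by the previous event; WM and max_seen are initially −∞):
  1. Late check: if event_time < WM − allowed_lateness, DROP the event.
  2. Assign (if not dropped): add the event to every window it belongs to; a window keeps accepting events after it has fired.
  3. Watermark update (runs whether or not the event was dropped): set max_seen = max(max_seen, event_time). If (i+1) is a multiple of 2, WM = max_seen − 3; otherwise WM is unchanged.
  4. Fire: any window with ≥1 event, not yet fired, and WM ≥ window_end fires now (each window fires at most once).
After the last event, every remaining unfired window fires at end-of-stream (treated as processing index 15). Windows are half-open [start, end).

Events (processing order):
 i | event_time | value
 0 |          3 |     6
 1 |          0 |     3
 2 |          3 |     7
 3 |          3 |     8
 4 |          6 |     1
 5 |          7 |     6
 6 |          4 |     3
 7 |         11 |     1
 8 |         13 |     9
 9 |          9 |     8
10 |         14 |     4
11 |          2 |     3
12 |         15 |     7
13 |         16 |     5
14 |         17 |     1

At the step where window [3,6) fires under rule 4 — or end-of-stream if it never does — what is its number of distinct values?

i=0 t=3 v=6: → [3,6); WM=−∞
i=1 t=0 v=3: → [0,3); WM=0
i=2 t=3 v=7: → [3,6); WM=0
i=3 t=3 v=8: → [3,6); WM=0
i=4 t=6 v=1: → [6,9); WM=0
i=5 t=7 v=6: → [6,9); WM=4; [0,3) fires=1
i=6 t=4 v=3: → [3,6); WM=4
i=7 t=11 v=1: → [9,12); WM=8; [3,6) fires=4
i=8 t=13 v=9: → [12,15); WM=8
i=9 t=9 v=8: → [9,12); WM=10; [6,9) fires=2
i=10 t=14 v=4: → [12,15); WM=10
i=11 t=2 v=3: DROP (t<10-2); WM=11
i=12 t=15 v=7: → [15,18); WM=11
i=13 t=16 v=5: → [15,18); WM=13; [9,12) fires=2
i=14 t=17 v=1: → [15,18); WM=13

4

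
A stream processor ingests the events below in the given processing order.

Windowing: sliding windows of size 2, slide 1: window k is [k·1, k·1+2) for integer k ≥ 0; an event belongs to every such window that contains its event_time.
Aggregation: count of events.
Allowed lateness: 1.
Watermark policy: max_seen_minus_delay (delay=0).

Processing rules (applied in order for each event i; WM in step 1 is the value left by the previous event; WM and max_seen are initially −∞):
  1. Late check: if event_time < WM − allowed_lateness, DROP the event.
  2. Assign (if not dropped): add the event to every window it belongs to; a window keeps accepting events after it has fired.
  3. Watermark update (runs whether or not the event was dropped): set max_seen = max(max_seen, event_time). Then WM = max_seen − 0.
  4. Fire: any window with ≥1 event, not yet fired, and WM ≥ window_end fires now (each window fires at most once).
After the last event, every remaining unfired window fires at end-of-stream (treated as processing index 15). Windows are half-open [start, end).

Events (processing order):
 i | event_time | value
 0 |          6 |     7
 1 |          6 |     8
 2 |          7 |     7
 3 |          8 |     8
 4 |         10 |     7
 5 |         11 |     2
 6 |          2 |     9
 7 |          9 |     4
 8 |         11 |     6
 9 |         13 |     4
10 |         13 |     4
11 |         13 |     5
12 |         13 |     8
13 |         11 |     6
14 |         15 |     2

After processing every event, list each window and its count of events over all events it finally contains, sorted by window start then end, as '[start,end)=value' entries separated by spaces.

i=0 t=6 v=7: → [6,8),[5,7); WM=6
i=1 t=6 v=8: → [6,8),[5,7); WM=6
i=2 t=7 v=7: → [7,9),[6,8); WM=7; [5,7) fires=2
i=3 t=8 v=8: → [8,10),[7,9); WM=8; [6,8) fires=3
i=4 t=10 v=7: → [10,12),[9,11); WM=10; [7,9) fires=2 [8,10) fires=1
i=5 t=11 v=2: → [11,13),[10,12); WM=11; [9,11) fires=1
i=6 t=2 v=9: DROP (t<11-1); WM=11
i=7 t=9 v=4: DROP (t<11-1); WM=11
i=8 t=11 v=6: → [11,13),[10,12); WM=11
i=9 t=13 v=4: → [13,15),[12,14); WM=13; [10,12) fires=3 [11,13) fires=2
i=10 t=13 v=4: → [13,15),[12,14); WM=13
i=11 t=13 v=5: → [13,15),[12,14); WM=13
i=12 t=13 v=8: → [13,15),[12,14); WM=13
i=13 t=11 v=6: DROP (t<13-1); WM=13
i=14 t=15 v=2: → [15,17),[14,16); WM=15; [12,14) fires=4 [13,15) fires=4

[5,7)=2 [6,8)=3 [7,9)=2 [8,10)=1 [9,11)=1 [10,12)=3 [11,13)=2 [12,14)=4 [13,15)=4 [14,16)=1 [15,17)=1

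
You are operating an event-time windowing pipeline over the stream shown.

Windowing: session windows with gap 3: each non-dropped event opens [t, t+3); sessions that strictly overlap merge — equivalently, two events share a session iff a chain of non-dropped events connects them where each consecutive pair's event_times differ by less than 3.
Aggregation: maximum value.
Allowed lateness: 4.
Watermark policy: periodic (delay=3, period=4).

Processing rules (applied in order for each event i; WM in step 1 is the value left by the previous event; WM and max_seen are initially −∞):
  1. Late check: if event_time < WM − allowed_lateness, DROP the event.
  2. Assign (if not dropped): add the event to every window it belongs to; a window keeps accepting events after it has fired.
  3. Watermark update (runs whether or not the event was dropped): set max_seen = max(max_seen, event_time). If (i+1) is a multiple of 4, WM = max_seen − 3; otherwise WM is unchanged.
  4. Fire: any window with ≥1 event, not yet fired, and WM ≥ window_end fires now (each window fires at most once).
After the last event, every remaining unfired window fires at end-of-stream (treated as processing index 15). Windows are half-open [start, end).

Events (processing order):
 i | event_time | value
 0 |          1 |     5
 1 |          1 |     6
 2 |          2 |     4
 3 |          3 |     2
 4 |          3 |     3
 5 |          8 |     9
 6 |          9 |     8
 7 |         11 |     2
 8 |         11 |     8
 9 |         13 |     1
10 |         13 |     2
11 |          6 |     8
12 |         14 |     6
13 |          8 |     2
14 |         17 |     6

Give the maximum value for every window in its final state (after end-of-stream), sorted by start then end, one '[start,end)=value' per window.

i=0 t=1 v=5: → [1,4); WM=−∞
i=1 t=1 v=6: → [1,4); WM=−∞
i=2 t=2 v=4: → [1,5); WM=−∞
i=3 t=3 v=2: → [1,6); WM=0
i=4 t=3 v=3: → [1,6); WM=0
i=5 t=8 v=9: → [8,11); WM=0
i=6 t=9 v=8: → [8,12); WM=0
i=7 t=11 v=2: → [8,14); WM=8
i=8 t=11 v=8: → [8,14); WM=8
i=9 t=13 v=1: → [8,16); WM=8
i=10 t=13 v=2: → [8,16); WM=8
i=11 t=6 v=8: → [6,16); WM=10
i=12 t=14 v=6: → [6,17); WM=10
i=13 t=8 v=2: → [6,17); WM=10
i=14 t=17 v=6: → [17,20); WM=10

[1,6)=6 [6,17)=9 [17,20)=6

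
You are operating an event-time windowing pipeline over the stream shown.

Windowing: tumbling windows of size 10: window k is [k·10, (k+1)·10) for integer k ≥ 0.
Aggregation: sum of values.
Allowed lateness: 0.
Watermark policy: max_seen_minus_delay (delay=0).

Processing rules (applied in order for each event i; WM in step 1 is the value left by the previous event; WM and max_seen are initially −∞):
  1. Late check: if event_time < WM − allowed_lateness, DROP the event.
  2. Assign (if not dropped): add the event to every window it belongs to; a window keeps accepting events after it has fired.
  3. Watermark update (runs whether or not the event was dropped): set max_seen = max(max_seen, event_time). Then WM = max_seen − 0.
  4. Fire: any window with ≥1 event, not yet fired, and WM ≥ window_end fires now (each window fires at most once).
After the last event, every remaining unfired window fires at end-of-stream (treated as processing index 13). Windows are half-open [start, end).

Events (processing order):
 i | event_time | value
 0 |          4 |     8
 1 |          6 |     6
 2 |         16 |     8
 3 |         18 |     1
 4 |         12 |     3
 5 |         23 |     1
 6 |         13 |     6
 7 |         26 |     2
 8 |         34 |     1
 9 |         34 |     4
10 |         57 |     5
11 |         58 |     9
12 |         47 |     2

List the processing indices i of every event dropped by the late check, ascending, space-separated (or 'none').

i=0 t=4 v=8: → [0,10); WM=4
i=1 t=6 v=6: → [0,10); WM=6
i=2 t=16 v=8: → [10,20); WM=16; [0,10) fires=14
i=3 t=18 v=1: → [10,20); WM=18
i=4 t=12 v=3: DROP (t<18-0); WM=18
i=5 t=23 v=1: → [20,30); WM=23; [10,20) fires=9
i=6 t=13 v=6: DROP (t<23-0); WM=23
i=7 t=26 v=2: → [20,30); WM=26
i=8 t=34 v=1: → [30,40); WM=34; [20,30) fires=3
i=9 t=34 v=4: → [30,40); WM=34
i=10 t=57 v=5: → [50,60); WM=57; [30,40) fires=5
i=11 t=58 v=9: → [50,60); WM=58
i=12 t=47 v=2: DROP (t<58-0); WM=58

4 6 12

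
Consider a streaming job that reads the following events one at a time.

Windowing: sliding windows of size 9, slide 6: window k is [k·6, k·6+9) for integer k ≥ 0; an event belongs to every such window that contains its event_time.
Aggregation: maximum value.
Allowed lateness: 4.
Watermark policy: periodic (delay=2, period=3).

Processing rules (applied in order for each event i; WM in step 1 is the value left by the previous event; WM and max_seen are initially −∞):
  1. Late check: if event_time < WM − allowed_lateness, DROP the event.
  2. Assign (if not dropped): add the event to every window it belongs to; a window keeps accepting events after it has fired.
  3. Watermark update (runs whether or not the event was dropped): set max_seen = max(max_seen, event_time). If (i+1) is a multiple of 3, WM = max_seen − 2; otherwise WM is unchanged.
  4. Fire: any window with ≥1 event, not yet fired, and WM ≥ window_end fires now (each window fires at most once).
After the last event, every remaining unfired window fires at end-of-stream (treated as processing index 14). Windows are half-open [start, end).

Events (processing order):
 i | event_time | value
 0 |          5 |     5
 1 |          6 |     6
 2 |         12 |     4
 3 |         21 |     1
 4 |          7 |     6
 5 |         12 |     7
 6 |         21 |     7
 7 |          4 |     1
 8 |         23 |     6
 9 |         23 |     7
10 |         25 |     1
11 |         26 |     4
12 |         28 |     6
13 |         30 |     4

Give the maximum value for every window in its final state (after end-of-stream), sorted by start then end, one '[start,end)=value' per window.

[0,9)=6 [6,15)=7 [12,21)=7 [18,27)=7 [24,33)=6 [30,39)=4

i=0 t=5 v=5: → [0,9); WM=−∞
i=1 t=6 v=6: → [6,15),[0,9); WM=−∞
i=2 t=12 v=4: → [12,21),[6,15); WM=10; [0,9) fires=6
i=3 t=21 v=1: → [18,27); WM=10
i=4 t=7 v=6: → [6,15),[0,9); WM=10
i=5 t=12 v=7: → [12,21),[6,15); WM=19; [6,15) fires=7
i=6 t=21 v=7: → [18,27); WM=19
i=7 t=4 v=1: DROP (t<19-4); WM=19
i=8 t=23 v=6: → [18,27); WM=21; [12,21) fires=7
i=9 t=23 v=7: → [18,27); WM=21
i=10 t=25 v=1: → [24,33),[18,27); WM=21
i=11 t=26 v=4: → [24,33),[18,27); WM=24
i=12 t=28 v=6: → [24,33); WM=24
i=13 t=30 v=4: → [30,39),[24,33); WM=24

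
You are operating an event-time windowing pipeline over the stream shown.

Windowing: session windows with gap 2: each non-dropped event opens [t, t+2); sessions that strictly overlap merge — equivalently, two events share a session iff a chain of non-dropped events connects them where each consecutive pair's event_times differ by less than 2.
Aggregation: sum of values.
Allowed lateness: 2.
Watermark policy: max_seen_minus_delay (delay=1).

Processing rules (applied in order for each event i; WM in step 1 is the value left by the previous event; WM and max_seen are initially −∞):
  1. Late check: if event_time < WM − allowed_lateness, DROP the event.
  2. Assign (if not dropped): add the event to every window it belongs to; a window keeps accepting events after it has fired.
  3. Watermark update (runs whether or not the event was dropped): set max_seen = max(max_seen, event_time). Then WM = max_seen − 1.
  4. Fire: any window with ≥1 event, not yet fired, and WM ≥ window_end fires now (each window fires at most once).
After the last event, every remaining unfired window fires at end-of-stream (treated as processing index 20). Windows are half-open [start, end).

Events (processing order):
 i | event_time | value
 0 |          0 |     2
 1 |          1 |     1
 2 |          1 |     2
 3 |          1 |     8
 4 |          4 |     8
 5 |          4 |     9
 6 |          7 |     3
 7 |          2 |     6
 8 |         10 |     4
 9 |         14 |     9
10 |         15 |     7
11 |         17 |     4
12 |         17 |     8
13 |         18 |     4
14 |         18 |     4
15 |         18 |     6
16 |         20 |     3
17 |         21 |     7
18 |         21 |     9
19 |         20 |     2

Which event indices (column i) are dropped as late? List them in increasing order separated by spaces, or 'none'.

i=0 t=0 v=2: → [0,2); WM=-1
i=1 t=1 v=1: → [0,3); WM=0
i=2 t=1 v=2: → [0,3); WM=0
i=3 t=1 v=8: → [0,3); WM=0
i=4 t=4 v=8: → [4,6); WM=3
i=5 t=4 v=9: → [4,6); WM=3
i=6 t=7 v=3: → [7,9); WM=6
i=7 t=2 v=6: DROP (t<6-2); WM=6
i=8 t=10 v=4: → [10,12); WM=9
i=9 t=14 v=9: → [14,16); WM=13
i=10 t=15 v=7: → [14,17); WM=14
i=11 t=17 v=4: → [17,19); WM=16
i=12 t=17 v=8: → [17,19); WM=16
i=13 t=18 v=4: → [17,20); WM=17
i=14 t=18 v=4: → [17,20); WM=17
i=15 t=18 v=6: → [17,20); WM=17
i=16 t=20 v=3: → [20,22); WM=19
i=17 t=21 v=7: → [20,23); WM=20
i=18 t=21 v=9: → [20,23); WM=20
i=19 t=20 v=2: → [20,23); WM=20

7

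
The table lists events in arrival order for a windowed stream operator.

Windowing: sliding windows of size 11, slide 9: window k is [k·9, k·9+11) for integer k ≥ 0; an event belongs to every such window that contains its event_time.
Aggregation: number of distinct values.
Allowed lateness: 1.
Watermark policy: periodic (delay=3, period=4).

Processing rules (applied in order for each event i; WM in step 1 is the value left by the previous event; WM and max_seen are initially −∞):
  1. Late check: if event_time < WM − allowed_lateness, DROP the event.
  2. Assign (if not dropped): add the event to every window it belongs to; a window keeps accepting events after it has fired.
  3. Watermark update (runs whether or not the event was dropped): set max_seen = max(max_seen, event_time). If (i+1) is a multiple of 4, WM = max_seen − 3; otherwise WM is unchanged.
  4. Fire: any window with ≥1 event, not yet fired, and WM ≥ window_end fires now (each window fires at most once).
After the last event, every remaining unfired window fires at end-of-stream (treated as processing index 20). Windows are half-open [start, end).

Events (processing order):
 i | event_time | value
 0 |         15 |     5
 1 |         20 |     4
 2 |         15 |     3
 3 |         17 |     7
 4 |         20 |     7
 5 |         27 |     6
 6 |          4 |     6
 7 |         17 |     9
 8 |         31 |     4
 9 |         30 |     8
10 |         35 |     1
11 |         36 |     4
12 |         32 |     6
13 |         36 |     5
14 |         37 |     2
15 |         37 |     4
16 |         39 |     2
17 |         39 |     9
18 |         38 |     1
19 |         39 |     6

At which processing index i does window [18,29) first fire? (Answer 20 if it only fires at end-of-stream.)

11

i=0 t=15 v=5: → [9,20); WM=−∞
i=1 t=20 v=4: → [18,29); WM=−∞
i=2 t=15 v=3: → [9,20); WM=−∞
i=3 t=17 v=7: → [9,20); WM=17
i=4 t=20 v=7: → [18,29); WM=17
i=5 t=27 v=6: → [27,38),[18,29); WM=17
i=6 t=4 v=6: DROP (t<17-1); WM=17
i=7 t=17 v=9: → [9,20); WM=24; [9,20) fires=4
i=8 t=31 v=4: → [27,38); WM=24
i=9 t=30 v=8: → [27,38); WM=24
i=10 t=35 v=1: → [27,38); WM=24
i=11 t=36 v=4: → [36,47),[27,38); WM=33; [18,29) fires=3
i=12 t=32 v=6: → [27,38); WM=33
i=13 t=36 v=5: → [36,47),[27,38); WM=33
i=14 t=37 v=2: → [36,47),[27,38); WM=33
i=15 t=37 v=4: → [36,47),[27,38); WM=34
i=16 t=39 v=2: → [36,47); WM=34
i=17 t=39 v=9: → [36,47); WM=34
i=18 t=38 v=1: → [36,47); WM=34
i=19 t=39 v=6: → [36,47); WM=36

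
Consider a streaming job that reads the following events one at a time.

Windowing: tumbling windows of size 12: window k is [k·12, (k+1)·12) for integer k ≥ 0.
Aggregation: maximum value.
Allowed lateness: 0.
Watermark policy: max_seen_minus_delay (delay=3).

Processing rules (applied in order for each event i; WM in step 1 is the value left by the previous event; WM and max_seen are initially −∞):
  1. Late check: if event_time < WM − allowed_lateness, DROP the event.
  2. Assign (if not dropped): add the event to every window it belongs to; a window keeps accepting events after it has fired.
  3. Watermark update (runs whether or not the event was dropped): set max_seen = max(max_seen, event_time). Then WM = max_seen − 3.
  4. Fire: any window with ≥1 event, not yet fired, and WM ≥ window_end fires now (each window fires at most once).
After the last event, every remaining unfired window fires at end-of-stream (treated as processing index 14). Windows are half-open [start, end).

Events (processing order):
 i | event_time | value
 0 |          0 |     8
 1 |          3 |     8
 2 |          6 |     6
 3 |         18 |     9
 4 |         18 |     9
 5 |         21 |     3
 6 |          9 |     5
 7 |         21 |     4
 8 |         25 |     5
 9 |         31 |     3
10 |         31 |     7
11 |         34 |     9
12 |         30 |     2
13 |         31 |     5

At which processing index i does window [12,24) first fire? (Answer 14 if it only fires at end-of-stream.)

9

i=0 t=0 v=8: → [0,12); WM=-3
i=1 t=3 v=8: → [0,12); WM=0
i=2 t=6 v=6: → [0,12); WM=3
i=3 t=18 v=9: → [12,24); WM=15; [0,12) fires=8
i=4 t=18 v=9: → [12,24); WM=15
i=5 t=21 v=3: → [12,24); WM=18
i=6 t=9 v=5: DROP (t<18-0); WM=18
i=7 t=21 v=4: → [12,24); WM=18
i=8 t=25 v=5: → [24,36); WM=22
i=9 t=31 v=3: → [24,36); WM=28; [12,24) fires=9
i=10 t=31 v=7: → [24,36); WM=28
i=11 t=34 v=9: → [24,36); WM=31
i=12 t=30 v=2: DROP (t<31-0); WM=31
i=13 t=31 v=5: → [24,36); WM=31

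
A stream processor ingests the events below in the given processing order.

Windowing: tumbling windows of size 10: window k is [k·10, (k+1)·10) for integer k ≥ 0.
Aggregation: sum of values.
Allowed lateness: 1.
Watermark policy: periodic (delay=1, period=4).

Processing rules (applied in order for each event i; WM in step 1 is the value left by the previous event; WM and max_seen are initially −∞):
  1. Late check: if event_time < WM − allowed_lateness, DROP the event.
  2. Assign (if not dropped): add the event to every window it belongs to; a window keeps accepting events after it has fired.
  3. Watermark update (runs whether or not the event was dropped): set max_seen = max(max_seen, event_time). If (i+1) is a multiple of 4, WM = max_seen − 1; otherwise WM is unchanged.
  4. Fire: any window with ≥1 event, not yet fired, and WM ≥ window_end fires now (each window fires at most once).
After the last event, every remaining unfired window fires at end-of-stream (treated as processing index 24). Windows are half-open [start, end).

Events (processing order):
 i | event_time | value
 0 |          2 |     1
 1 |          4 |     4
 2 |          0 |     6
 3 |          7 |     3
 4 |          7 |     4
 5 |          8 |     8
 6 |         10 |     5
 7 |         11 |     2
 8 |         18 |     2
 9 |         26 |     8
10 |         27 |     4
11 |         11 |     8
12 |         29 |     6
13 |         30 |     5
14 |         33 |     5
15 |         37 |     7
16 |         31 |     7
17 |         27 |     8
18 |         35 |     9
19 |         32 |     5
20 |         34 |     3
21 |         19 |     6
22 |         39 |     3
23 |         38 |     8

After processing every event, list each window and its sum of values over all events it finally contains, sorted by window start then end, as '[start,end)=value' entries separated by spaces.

i=0 t=2 v=1: → [0,10); WM=−∞
i=1 t=4 v=4: → [0,10); WM=−∞
i=2 t=0 v=6: → [0,10); WM=−∞
i=3 t=7 v=3: → [0,10); WM=6
i=4 t=7 v=4: → [0,10); WM=6
i=5 t=8 v=8: → [0,10); WM=6
i=6 t=10 v=5: → [10,20); WM=6
i=7 t=11 v=2: → [10,20); WM=10; [0,10) fires=26
i=8 t=18 v=2: → [10,20); WM=10
i=9 t=26 v=8: → [20,30); WM=10
i=10 t=27 v=4: → [20,30); WM=10
i=11 t=11 v=8: → [10,20); WM=26; [10,20) fires=17
i=12 t=29 v=6: → [20,30); WM=26
i=13 t=30 v=5: → [30,40); WM=26
i=14 t=33 v=5: → [30,40); WM=26
i=15 t=37 v=7: → [30,40); WM=36; [20,30) fires=18
i=16 t=31 v=7: DROP (t<36-1); WM=36
i=17 t=27 v=8: DROP (t<36-1); WM=36
i=18 t=35 v=9: → [30,40); WM=36
i=19 t=32 v=5: DROP (t<36-1); WM=36
i=20 t=34 v=3: DROP (t<36-1); WM=36
i=21 t=19 v=6: DROP (t<36-1); WM=36
i=22 t=39 v=3: → [30,40); WM=36
i=23 t=38 v=8: → [30,40); WM=38

[0,10)=26 [10,20)=17 [20,30)=18 [30,40)=37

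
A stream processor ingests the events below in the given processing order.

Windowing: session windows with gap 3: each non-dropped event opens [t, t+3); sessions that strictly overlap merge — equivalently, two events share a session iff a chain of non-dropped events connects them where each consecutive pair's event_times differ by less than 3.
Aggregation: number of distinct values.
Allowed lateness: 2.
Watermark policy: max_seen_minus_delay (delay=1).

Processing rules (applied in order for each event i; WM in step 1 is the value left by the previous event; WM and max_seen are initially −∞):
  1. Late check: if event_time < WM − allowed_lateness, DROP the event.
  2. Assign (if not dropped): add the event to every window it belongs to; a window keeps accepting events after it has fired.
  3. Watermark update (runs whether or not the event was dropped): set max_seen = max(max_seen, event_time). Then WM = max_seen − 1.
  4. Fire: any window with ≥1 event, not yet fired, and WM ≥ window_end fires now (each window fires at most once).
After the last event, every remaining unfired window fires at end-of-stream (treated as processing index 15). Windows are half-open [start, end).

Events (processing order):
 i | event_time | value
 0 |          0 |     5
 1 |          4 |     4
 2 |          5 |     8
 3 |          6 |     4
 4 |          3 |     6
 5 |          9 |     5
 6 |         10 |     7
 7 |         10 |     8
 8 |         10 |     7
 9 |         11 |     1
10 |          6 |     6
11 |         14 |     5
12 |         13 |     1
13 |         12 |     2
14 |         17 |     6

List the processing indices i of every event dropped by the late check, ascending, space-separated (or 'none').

i=0 t=0 v=5: → [0,3); WM=-1
i=1 t=4 v=4: → [4,7); WM=3
i=2 t=5 v=8: → [4,8); WM=4
i=3 t=6 v=4: → [4,9); WM=5
i=4 t=3 v=6: → [3,9); WM=5
i=5 t=9 v=5: → [9,12); WM=8
i=6 t=10 v=7: → [9,13); WM=9
i=7 t=10 v=8: → [9,13); WM=9
i=8 t=10 v=7: → [9,13); WM=9
i=9 t=11 v=1: → [9,14); WM=10
i=10 t=6 v=6: DROP (t<10-2); WM=10
i=11 t=14 v=5: → [14,17); WM=13
i=12 t=13 v=1: → [9,17); WM=13
i=13 t=12 v=2: → [9,17); WM=13
i=14 t=17 v=6: → [17,20); WM=16

10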